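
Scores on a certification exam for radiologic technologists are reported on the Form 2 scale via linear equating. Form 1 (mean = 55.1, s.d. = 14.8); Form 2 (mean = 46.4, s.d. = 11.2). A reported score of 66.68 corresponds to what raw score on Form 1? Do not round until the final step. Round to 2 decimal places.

81.90

Invert y = (SD_Y/SD_X)(x − M_X) + M_Y:
x = (SD_X/SD_Y)(y − M_Y) + M_X = (14.8/11.2)(66.68 − 46.4) + 55.1
x = 1.321429 × 20.280 + 55.1 = 81.90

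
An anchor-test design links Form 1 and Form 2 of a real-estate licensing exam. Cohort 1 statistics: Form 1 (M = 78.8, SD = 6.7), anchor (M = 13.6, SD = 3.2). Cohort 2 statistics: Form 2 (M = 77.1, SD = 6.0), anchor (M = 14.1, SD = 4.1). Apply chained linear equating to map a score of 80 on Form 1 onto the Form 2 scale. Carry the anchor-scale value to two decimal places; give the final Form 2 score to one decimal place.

77.2

Form 1 → anchor (Cohort 1): v = (3.2/6.7)(80 − 78.8) + 13.6 = 14.17
anchor → Form 2 (Cohort 2): y = (6.0/4.1)(14.17 − 14.1) + 77.1 = 77.2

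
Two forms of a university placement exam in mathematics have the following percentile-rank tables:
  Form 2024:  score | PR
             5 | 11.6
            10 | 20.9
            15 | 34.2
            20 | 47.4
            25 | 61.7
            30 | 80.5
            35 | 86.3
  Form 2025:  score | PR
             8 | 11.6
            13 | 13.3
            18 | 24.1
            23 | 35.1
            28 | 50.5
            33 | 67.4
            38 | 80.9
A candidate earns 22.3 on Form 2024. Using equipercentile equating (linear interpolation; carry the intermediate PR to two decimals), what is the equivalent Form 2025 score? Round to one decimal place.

29.0

PR of 22.3 on Form 2024: 47.4 + (22.3 − 20)/(25 − 20) × (61.7 − 47.4) = 53.98
On Form 2025, PR 53.98 falls between score 28 (PR 50.5) and 33 (PR 67.4).
Interpolate: 28 + (53.98 − 50.5)/(67.4 − 50.5) × (33 − 28) = 29.0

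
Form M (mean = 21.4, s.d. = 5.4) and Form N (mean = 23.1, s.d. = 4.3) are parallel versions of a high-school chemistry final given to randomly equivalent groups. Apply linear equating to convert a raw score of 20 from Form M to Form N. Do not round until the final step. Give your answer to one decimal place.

Linear equating: y = (SD_Y/SD_X)(x − M_X) + M_Y
y = (4.3/5.4)(20 − 21.4) + 23.1
y = 0.796296 × -1.4 + 23.1 = -1.1148 + 23.1 = 22.0

22.0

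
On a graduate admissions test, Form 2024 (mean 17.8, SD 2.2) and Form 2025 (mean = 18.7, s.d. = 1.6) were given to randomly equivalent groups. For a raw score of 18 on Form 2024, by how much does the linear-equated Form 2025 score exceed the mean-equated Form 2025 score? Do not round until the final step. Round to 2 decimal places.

-0.05

Mean-equated: 18 + (18.7 − 17.8) = 18.90
Linear-equated: (1.6/2.2)(18 − 17.8) + 18.7 = 18.845
Difference = 18.845 − 18.90 = -0.05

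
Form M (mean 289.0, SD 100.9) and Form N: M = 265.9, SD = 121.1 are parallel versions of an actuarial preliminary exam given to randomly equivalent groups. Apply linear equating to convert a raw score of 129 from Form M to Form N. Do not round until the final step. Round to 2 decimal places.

Linear equating: y = (SD_Y/SD_X)(x − M_X) + M_Y
y = (121.1/100.9)(129 − 289.0) + 265.9
y = 1.200198 × -160.0 + 265.9 = -192.0317 + 265.9 = 73.87

73.87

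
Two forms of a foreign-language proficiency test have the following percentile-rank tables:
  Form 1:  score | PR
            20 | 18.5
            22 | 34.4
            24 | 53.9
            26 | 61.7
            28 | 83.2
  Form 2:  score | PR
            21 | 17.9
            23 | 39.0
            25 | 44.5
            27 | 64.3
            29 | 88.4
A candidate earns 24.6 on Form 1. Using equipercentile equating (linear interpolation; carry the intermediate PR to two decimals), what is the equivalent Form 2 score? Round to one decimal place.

26.2

PR of 24.6 on Form 1: 53.9 + (24.6 − 24)/(26 − 24) × (61.7 − 53.9) = 56.24
On Form 2, PR 56.24 falls between score 25 (PR 44.5) and 27 (PR 64.3).
Interpolate: 25 + (56.24 − 44.5)/(64.3 − 44.5) × (27 − 25) = 26.2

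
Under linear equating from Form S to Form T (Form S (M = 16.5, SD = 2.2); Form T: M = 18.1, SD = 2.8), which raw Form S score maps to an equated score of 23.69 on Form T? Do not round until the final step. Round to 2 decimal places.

20.89

Invert y = (SD_Y/SD_X)(x − M_X) + M_Y:
x = (SD_X/SD_Y)(y − M_Y) + M_X = (2.2/2.8)(23.69 − 18.1) + 16.5
x = 0.785714 × 5.590 + 16.5 = 20.89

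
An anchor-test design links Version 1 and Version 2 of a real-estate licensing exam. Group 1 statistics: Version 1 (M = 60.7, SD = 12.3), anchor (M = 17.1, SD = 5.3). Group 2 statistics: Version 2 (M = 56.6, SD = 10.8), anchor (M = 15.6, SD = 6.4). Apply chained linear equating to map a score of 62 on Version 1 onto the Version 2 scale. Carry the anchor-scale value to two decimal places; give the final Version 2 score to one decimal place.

60.1

Version 1 → anchor (Group 1): v = (5.3/12.3)(62 − 60.7) + 17.1 = 17.66
anchor → Version 2 (Group 2): y = (10.8/6.4)(17.66 − 15.6) + 56.6 = 60.1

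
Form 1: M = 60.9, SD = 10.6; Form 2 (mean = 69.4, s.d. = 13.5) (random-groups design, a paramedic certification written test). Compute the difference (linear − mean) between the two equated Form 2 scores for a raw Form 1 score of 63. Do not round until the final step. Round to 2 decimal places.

Mean-equated: 63 + (69.4 − 60.9) = 71.50
Linear-equated: (13.5/10.6)(63 − 60.9) + 69.4 = 72.075
Difference = 72.075 − 71.50 = 0.57

0.57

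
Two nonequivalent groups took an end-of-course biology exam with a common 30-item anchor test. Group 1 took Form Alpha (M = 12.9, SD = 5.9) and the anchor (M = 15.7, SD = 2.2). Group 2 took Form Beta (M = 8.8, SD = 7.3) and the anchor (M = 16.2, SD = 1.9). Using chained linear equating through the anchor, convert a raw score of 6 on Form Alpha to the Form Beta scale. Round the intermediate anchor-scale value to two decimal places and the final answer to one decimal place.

Form Alpha → anchor (Group 1): v = (2.2/5.9)(6 − 12.9) + 15.7 = 13.13
anchor → Form Beta (Group 2): y = (7.3/1.9)(13.13 − 16.2) + 8.8 = -3.0

-3.0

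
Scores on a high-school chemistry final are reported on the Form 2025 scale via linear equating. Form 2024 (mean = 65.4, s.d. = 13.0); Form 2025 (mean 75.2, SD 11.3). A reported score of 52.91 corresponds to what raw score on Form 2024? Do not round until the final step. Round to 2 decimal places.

Invert y = (SD_Y/SD_X)(x − M_X) + M_Y:
x = (SD_X/SD_Y)(y − M_Y) + M_X = (13.0/11.3)(52.91 − 75.2) + 65.4
x = 1.150442 × -22.290 + 65.4 = 39.76

39.76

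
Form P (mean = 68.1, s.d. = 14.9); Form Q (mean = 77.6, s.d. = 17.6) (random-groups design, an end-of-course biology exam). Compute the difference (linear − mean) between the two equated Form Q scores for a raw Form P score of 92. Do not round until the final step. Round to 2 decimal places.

Mean-equated: 92 + (77.6 − 68.1) = 101.50
Linear-equated: (17.6/14.9)(92 − 68.1) + 77.6 = 105.831
Difference = 105.831 − 101.50 = 4.33

4.33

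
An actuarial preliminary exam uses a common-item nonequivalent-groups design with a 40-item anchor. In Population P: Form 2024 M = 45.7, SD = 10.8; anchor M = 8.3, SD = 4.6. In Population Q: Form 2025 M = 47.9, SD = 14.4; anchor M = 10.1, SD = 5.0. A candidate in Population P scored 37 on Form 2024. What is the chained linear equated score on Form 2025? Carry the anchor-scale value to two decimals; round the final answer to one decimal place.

Form 2024 → anchor (Population P): v = (4.6/10.8)(37 − 45.7) + 8.3 = 4.59
anchor → Form 2025 (Population Q): y = (14.4/5.0)(4.59 − 10.1) + 47.9 = 32.0

32.0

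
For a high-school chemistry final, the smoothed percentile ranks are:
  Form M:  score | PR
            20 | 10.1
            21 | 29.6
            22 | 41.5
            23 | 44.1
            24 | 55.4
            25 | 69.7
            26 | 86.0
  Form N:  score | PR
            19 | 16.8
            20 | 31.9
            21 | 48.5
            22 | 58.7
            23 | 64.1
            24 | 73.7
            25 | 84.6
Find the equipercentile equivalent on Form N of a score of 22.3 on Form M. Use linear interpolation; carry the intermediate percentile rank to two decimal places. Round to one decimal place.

20.6

PR of 22.3 on Form M: 41.5 + (22.3 − 22)/(23 − 22) × (44.1 − 41.5) = 42.28
On Form N, PR 42.28 falls between score 20 (PR 31.9) and 21 (PR 48.5).
Interpolate: 20 + (42.28 − 31.9)/(48.5 − 31.9) × (21 − 20) = 20.6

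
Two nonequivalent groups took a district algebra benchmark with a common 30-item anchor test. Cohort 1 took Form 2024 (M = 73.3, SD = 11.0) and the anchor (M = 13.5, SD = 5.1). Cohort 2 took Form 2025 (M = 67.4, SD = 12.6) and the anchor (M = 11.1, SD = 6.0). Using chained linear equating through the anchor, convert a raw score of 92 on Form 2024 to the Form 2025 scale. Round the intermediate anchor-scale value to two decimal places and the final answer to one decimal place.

Form 2024 → anchor (Cohort 1): v = (5.1/11.0)(92 − 73.3) + 13.5 = 22.17
anchor → Form 2025 (Cohort 2): y = (12.6/6.0)(22.17 − 11.1) + 67.4 = 90.6

90.6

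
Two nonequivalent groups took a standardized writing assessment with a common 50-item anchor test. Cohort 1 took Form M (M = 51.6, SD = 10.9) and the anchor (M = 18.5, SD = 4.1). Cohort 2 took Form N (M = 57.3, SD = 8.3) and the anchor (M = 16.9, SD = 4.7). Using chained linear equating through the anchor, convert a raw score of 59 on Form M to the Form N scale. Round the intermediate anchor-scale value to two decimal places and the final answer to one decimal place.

65.0

Form M → anchor (Cohort 1): v = (4.1/10.9)(59 − 51.6) + 18.5 = 21.28
anchor → Form N (Cohort 2): y = (8.3/4.7)(21.28 − 16.9) + 57.3 = 65.0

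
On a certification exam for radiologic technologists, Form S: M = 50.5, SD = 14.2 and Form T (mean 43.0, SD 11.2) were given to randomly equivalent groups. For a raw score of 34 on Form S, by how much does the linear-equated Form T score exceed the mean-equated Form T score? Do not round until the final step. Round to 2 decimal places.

Mean-equated: 34 + (43.0 − 50.5) = 26.50
Linear-equated: (11.2/14.2)(34 − 50.5) + 43.0 = 29.986
Difference = 29.986 − 26.50 = 3.49

3.49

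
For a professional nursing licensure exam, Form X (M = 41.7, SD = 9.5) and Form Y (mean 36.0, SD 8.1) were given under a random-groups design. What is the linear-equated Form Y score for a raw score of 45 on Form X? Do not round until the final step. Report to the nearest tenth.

38.8

Linear equating: y = (SD_Y/SD_X)(x − M_X) + M_Y
y = (8.1/9.5)(45 − 41.7) + 36.0
y = 0.852632 × 3.3 + 36.0 = 2.8137 + 36.0 = 38.8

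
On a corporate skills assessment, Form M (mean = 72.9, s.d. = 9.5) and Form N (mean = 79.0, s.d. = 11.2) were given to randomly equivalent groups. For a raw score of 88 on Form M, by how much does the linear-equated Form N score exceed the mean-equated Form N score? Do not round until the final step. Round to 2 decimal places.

Mean-equated: 88 + (79.0 − 72.9) = 94.10
Linear-equated: (11.2/9.5)(88 − 72.9) + 79.0 = 96.802
Difference = 96.802 − 94.10 = 2.70

2.70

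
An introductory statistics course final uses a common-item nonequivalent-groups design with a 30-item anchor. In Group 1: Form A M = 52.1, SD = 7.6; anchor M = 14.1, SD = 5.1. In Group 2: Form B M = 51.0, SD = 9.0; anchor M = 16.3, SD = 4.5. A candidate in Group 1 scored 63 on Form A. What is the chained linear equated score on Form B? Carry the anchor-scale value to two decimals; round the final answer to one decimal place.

61.2

Form A → anchor (Group 1): v = (5.1/7.6)(63 − 52.1) + 14.1 = 21.41
anchor → Form B (Group 2): y = (9.0/4.5)(21.41 − 16.3) + 51.0 = 61.2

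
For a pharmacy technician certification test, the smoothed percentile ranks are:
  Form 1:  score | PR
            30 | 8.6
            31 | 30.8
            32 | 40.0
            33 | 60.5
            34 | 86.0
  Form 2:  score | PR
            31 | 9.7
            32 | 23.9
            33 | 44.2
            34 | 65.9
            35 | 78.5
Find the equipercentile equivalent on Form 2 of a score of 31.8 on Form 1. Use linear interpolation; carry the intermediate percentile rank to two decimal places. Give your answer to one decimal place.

32.7

PR of 31.8 on Form 1: 30.8 + (31.8 − 31)/(32 − 31) × (40.0 − 30.8) = 38.16
On Form 2, PR 38.16 falls between score 32 (PR 23.9) and 33 (PR 44.2).
Interpolate: 32 + (38.16 − 23.9)/(44.2 − 23.9) × (33 − 32) = 32.7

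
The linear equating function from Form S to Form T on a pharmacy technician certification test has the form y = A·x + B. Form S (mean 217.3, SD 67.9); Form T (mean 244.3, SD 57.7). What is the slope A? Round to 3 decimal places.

0.850

A = SD_Y / SD_X = 57.7 / 67.9 = 0.850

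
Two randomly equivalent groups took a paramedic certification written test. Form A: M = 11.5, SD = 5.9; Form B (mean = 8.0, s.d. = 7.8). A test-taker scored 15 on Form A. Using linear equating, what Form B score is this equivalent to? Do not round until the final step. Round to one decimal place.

Linear equating: y = (SD_Y/SD_X)(x − M_X) + M_Y
y = (7.8/5.9)(15 − 11.5) + 8.0
y = 1.322034 × 3.5 + 8.0 = 4.6271 + 8.0 = 12.6

12.6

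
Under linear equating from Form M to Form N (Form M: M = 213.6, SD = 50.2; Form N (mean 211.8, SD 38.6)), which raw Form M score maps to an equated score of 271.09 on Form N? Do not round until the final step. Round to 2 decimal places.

290.71

Invert y = (SD_Y/SD_X)(x − M_X) + M_Y:
x = (SD_X/SD_Y)(y − M_Y) + M_X = (50.2/38.6)(271.09 − 211.8) + 213.6
x = 1.300518 × 59.290 + 213.6 = 290.71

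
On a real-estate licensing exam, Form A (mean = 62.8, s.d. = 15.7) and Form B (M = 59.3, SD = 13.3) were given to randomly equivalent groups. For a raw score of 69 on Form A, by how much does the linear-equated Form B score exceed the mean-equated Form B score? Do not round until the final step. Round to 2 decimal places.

Mean-equated: 69 + (59.3 − 62.8) = 65.50
Linear-equated: (13.3/15.7)(69 − 62.8) + 59.3 = 64.552
Difference = 64.552 − 65.50 = -0.95

-0.95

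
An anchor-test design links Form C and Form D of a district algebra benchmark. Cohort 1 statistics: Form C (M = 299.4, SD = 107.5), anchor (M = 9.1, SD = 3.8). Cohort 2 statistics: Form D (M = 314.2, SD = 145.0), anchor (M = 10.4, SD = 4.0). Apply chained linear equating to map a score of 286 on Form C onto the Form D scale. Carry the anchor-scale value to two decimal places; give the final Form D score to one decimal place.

250.0

Form C → anchor (Cohort 1): v = (3.8/107.5)(286 − 299.4) + 9.1 = 8.63
anchor → Form D (Cohort 2): y = (145.0/4.0)(8.63 − 10.4) + 314.2 = 250.0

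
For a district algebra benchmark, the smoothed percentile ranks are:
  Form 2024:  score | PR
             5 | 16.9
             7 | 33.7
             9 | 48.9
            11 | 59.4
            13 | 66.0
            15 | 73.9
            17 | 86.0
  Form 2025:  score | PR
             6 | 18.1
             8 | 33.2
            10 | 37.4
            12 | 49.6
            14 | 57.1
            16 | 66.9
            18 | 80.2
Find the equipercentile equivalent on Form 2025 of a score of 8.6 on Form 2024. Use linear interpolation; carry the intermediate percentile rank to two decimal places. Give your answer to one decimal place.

PR of 8.6 on Form 2024: 33.7 + (8.6 − 7)/(9 − 7) × (48.9 − 33.7) = 45.86
On Form 2025, PR 45.86 falls between score 10 (PR 37.4) and 12 (PR 49.6).
Interpolate: 10 + (45.86 − 37.4)/(49.6 − 37.4) × (12 − 10) = 11.4

11.4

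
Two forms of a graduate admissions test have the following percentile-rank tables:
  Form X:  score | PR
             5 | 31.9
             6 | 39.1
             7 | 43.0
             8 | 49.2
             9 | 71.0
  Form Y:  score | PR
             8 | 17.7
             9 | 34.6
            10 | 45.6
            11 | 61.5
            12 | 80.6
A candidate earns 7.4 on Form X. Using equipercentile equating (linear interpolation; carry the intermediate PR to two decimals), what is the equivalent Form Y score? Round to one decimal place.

10.0

PR of 7.4 on Form X: 43.0 + (7.4 − 7)/(8 − 7) × (49.2 − 43.0) = 45.48
On Form Y, PR 45.48 falls between score 9 (PR 34.6) and 10 (PR 45.6).
Interpolate: 9 + (45.48 − 34.6)/(45.6 − 34.6) × (10 − 9) = 10.0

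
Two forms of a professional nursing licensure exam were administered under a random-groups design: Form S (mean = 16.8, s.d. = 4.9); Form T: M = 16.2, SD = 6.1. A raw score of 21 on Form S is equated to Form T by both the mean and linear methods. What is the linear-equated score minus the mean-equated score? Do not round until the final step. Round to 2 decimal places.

1.03

Mean-equated: 21 + (16.2 − 16.8) = 20.40
Linear-equated: (6.1/4.9)(21 − 16.8) + 16.2 = 21.429
Difference = 21.429 − 20.40 = 1.03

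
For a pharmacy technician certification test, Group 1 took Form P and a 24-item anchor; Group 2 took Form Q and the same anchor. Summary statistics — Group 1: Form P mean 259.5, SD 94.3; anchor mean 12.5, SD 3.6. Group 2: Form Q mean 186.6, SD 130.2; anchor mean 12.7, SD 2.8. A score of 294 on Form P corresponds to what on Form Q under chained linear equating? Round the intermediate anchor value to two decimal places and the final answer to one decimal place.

Form P → anchor (Group 1): v = (3.6/94.3)(294 − 259.5) + 12.5 = 13.82
anchor → Form Q (Group 2): y = (130.2/2.8)(13.82 − 12.7) + 186.6 = 238.7

238.7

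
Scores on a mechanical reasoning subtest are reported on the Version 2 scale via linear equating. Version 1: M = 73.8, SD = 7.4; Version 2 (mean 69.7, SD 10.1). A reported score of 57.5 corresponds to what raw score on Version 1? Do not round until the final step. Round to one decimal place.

Invert y = (SD_Y/SD_X)(x − M_X) + M_Y:
x = (SD_X/SD_Y)(y − M_Y) + M_X = (7.4/10.1)(57.5 − 69.7) + 73.8
x = 0.732673 × -12.200 + 73.8 = 64.9

64.9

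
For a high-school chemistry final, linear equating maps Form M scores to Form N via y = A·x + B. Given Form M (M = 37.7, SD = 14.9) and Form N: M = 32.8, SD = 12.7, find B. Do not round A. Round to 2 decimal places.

0.67

A = SD_Y / SD_X = 12.7 / 14.9 = 0.852349
B = M_Y − A·M_X = 32.8 − 0.852349 × 37.7 = 0.67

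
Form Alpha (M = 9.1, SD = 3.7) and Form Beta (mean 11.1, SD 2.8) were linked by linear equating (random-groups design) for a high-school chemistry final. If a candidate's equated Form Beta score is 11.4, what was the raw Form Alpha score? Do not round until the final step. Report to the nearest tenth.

9.5

Invert y = (SD_Y/SD_X)(x − M_X) + M_Y:
x = (SD_X/SD_Y)(y − M_Y) + M_X = (3.7/2.8)(11.4 − 11.1) + 9.1
x = 1.321429 × 0.300 + 9.1 = 9.5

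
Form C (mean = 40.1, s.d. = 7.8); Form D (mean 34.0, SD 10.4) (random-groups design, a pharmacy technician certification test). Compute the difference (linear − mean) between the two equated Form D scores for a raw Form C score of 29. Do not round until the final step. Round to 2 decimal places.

Mean-equated: 29 + (34.0 − 40.1) = 22.90
Linear-equated: (10.4/7.8)(29 − 40.1) + 34.0 = 19.200
Difference = 19.200 − 22.90 = -3.70

-3.70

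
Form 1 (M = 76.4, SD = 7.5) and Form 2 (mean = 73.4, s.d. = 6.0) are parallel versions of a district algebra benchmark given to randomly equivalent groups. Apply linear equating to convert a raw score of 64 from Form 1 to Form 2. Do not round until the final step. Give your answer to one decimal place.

Linear equating: y = (SD_Y/SD_X)(x − M_X) + M_Y
y = (6.0/7.5)(64 − 76.4) + 73.4
y = 0.800000 × -12.4 + 73.4 = -9.9200 + 73.4 = 63.5

63.5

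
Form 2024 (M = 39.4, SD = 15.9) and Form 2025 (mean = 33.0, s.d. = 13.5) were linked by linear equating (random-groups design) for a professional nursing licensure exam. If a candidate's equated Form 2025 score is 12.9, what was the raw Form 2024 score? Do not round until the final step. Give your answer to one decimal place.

Invert y = (SD_Y/SD_X)(x − M_X) + M_Y:
x = (SD_X/SD_Y)(y − M_Y) + M_X = (15.9/13.5)(12.9 − 33.0) + 39.4
x = 1.177778 × -20.100 + 39.4 = 15.7

15.7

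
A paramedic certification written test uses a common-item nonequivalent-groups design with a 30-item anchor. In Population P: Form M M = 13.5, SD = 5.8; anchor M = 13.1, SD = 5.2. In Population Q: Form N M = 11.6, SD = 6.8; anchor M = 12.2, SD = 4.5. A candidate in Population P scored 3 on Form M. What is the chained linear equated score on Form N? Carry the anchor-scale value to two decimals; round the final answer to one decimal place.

Form M → anchor (Population P): v = (5.2/5.8)(3 − 13.5) + 13.1 = 3.69
anchor → Form N (Population Q): y = (6.8/4.5)(3.69 − 12.2) + 11.6 = -1.3

-1.3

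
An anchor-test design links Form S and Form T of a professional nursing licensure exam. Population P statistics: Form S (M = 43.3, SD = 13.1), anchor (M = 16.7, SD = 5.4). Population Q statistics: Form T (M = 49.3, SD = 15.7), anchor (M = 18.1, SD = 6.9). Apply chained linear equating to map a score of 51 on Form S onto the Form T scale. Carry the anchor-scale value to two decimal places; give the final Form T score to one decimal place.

Form S → anchor (Population P): v = (5.4/13.1)(51 − 43.3) + 16.7 = 19.87
anchor → Form T (Population Q): y = (15.7/6.9)(19.87 − 18.1) + 49.3 = 53.3

53.3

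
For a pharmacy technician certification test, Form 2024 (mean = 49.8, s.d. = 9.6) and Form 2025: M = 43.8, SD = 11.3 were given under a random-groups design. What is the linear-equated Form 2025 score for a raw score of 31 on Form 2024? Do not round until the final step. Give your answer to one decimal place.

21.7

Linear equating: y = (SD_Y/SD_X)(x − M_X) + M_Y
y = (11.3/9.6)(31 − 49.8) + 43.8
y = 1.177083 × -18.8 + 43.8 = -22.1292 + 43.8 = 21.7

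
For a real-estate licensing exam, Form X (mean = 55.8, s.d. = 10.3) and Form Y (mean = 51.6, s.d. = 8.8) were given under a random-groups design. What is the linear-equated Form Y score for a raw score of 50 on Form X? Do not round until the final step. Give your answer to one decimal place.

Linear equating: y = (SD_Y/SD_X)(x − M_X) + M_Y
y = (8.8/10.3)(50 − 55.8) + 51.6
y = 0.854369 × -5.8 + 51.6 = -4.9553 + 51.6 = 46.6

46.6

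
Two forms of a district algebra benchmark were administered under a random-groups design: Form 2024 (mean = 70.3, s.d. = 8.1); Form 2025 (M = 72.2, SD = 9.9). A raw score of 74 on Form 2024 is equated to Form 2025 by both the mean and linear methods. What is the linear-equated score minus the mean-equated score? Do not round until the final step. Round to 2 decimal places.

Mean-equated: 74 + (72.2 − 70.3) = 75.90
Linear-equated: (9.9/8.1)(74 − 70.3) + 72.2 = 76.722
Difference = 76.722 − 75.90 = 0.82

0.82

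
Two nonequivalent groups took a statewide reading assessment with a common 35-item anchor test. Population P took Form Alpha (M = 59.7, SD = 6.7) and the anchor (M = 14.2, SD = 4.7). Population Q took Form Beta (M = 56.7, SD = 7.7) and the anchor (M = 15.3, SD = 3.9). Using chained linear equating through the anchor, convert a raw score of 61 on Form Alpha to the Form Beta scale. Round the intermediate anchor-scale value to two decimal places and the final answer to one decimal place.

Form Alpha → anchor (Population P): v = (4.7/6.7)(61 − 59.7) + 14.2 = 15.11
anchor → Form Beta (Population Q): y = (7.7/3.9)(15.11 − 15.3) + 56.7 = 56.3

56.3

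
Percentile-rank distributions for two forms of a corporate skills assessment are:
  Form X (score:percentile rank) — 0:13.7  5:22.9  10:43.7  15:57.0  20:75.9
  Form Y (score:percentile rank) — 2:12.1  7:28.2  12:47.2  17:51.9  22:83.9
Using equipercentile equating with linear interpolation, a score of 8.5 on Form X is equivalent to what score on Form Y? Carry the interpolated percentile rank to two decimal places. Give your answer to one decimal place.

9.4

PR of 8.5 on Form X: 22.9 + (8.5 − 5)/(10 − 5) × (43.7 − 22.9) = 37.46
On Form Y, PR 37.46 falls between score 7 (PR 28.2) and 12 (PR 47.2).
Interpolate: 7 + (37.46 − 28.2)/(47.2 − 28.2) × (12 − 7) = 9.4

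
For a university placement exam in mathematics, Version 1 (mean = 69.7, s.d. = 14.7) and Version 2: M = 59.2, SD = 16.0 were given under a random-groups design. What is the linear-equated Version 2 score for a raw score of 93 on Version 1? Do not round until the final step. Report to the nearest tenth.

84.6

Linear equating: y = (SD_Y/SD_X)(x − M_X) + M_Y
y = (16.0/14.7)(93 − 69.7) + 59.2
y = 1.088435 × 23.3 + 59.2 = 25.3605 + 59.2 = 84.6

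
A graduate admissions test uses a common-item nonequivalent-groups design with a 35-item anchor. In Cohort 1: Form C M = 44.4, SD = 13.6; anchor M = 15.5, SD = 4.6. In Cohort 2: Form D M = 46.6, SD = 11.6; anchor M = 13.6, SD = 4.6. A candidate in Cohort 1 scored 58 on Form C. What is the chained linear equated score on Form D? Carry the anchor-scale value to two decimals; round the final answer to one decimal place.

Form C → anchor (Cohort 1): v = (4.6/13.6)(58 − 44.4) + 15.5 = 20.10
anchor → Form D (Cohort 2): y = (11.6/4.6)(20.10 − 13.6) + 46.6 = 63.0

63.0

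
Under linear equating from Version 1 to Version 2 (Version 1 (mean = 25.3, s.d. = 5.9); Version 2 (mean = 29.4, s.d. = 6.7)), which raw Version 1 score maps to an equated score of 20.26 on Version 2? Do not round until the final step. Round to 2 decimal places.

Invert y = (SD_Y/SD_X)(x − M_X) + M_Y:
x = (SD_X/SD_Y)(y − M_Y) + M_X = (5.9/6.7)(20.26 − 29.4) + 25.3
x = 0.880597 × -9.140 + 25.3 = 17.25

17.25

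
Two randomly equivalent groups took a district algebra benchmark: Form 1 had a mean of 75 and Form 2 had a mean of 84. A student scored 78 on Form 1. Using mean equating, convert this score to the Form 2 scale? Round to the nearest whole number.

Mean equating: y = x + (M_Y − M_X) = 78 + (84 − 75) = 87

87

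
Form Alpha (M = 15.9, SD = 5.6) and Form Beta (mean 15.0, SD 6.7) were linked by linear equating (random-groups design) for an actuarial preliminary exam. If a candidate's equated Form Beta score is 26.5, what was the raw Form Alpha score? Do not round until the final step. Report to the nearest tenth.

25.5

Invert y = (SD_Y/SD_X)(x − M_X) + M_Y:
x = (SD_X/SD_Y)(y − M_Y) + M_X = (5.6/6.7)(26.5 − 15.0) + 15.9
x = 0.835821 × 11.500 + 15.9 = 25.5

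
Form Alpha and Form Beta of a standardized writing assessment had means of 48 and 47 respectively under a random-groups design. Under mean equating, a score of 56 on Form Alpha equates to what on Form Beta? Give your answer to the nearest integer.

55

Mean equating: y = x + (M_Y − M_X) = 56 + (47 − 48) = 55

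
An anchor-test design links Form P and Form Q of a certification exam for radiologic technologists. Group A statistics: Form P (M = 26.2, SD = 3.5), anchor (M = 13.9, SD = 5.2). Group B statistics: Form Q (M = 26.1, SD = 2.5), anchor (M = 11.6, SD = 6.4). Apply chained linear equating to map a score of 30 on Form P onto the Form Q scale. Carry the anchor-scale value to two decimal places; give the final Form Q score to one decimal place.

Form P → anchor (Group A): v = (5.2/3.5)(30 − 26.2) + 13.9 = 19.55
anchor → Form Q (Group B): y = (2.5/6.4)(19.55 − 11.6) + 26.1 = 29.2

29.2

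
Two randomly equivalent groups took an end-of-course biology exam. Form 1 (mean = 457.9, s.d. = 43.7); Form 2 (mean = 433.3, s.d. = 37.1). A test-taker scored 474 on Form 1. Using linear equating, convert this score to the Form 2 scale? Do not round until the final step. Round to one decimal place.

447.0

Linear equating: y = (SD_Y/SD_X)(x − M_X) + M_Y
y = (37.1/43.7)(474 − 457.9) + 433.3
y = 0.848970 × 16.1 + 433.3 = 13.6684 + 433.3 = 447.0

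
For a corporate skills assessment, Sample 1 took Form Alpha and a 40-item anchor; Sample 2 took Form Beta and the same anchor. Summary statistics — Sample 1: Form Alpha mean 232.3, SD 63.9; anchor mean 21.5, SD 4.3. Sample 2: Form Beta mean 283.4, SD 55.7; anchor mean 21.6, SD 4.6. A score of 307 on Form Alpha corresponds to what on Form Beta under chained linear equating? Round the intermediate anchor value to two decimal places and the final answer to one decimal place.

Form Alpha → anchor (Sample 1): v = (4.3/63.9)(307 − 232.3) + 21.5 = 26.53
anchor → Form Beta (Sample 2): y = (55.7/4.6)(26.53 − 21.6) + 283.4 = 343.1

343.1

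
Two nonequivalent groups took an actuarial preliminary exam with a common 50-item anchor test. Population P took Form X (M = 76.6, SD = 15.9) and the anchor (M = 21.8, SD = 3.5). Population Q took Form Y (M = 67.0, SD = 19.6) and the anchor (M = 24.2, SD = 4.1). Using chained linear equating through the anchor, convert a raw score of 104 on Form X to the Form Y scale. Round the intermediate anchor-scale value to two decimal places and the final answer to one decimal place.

Form X → anchor (Population P): v = (3.5/15.9)(104 − 76.6) + 21.8 = 27.83
anchor → Form Y (Population Q): y = (19.6/4.1)(27.83 − 24.2) + 67.0 = 84.4

84.4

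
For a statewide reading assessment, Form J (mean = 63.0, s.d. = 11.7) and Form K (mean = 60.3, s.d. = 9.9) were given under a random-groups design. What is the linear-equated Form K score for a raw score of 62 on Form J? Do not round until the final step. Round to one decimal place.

59.5

Linear equating: y = (SD_Y/SD_X)(x − M_X) + M_Y
y = (9.9/11.7)(62 − 63.0) + 60.3
y = 0.846154 × -1.0 + 60.3 = -0.8462 + 60.3 = 59.5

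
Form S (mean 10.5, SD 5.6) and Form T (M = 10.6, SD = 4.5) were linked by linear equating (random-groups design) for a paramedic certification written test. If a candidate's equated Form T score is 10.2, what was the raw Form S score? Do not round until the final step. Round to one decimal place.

10.0

Invert y = (SD_Y/SD_X)(x − M_X) + M_Y:
x = (SD_X/SD_Y)(y − M_Y) + M_X = (5.6/4.5)(10.2 − 10.6) + 10.5
x = 1.244444 × -0.400 + 10.5 = 10.0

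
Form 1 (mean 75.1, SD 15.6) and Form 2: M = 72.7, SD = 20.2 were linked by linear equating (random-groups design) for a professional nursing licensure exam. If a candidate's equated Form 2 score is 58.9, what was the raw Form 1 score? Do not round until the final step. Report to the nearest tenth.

64.4

Invert y = (SD_Y/SD_X)(x − M_X) + M_Y:
x = (SD_X/SD_Y)(y − M_Y) + M_X = (15.6/20.2)(58.9 − 72.7) + 75.1
x = 0.772277 × -13.800 + 75.1 = 64.4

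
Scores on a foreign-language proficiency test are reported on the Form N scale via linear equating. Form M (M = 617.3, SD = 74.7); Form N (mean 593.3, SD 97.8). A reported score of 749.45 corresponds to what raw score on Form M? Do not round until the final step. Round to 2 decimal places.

Invert y = (SD_Y/SD_X)(x − M_X) + M_Y:
x = (SD_X/SD_Y)(y − M_Y) + M_X = (74.7/97.8)(749.45 − 593.3) + 617.3
x = 0.763804 × 156.150 + 617.3 = 736.57

736.57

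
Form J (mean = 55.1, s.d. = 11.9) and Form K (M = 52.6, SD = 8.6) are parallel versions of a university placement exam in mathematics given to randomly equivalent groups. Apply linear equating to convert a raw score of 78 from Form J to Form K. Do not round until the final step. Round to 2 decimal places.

Linear equating: y = (SD_Y/SD_X)(x − M_X) + M_Y
y = (8.6/11.9)(78 − 55.1) + 52.6
y = 0.722689 × 22.9 + 52.6 = 16.5496 + 52.6 = 69.15

69.15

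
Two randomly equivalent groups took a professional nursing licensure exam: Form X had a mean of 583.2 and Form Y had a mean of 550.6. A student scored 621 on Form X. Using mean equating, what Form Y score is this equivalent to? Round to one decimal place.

588.4

Mean equating: y = x + (M_Y − M_X) = 621 + (550.6 − 583.2) = 588.4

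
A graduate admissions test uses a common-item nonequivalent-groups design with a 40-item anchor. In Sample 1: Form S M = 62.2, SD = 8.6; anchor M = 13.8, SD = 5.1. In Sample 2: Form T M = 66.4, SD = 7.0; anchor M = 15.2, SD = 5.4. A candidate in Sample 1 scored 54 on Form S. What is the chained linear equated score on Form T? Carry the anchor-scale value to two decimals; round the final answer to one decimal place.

58.3

Form S → anchor (Sample 1): v = (5.1/8.6)(54 − 62.2) + 13.8 = 8.94
anchor → Form T (Sample 2): y = (7.0/5.4)(8.94 − 15.2) + 66.4 = 58.3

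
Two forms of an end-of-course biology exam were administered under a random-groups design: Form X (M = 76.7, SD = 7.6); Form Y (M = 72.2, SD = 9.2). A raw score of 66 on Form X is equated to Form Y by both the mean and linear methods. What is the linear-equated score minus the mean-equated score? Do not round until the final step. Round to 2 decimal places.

-2.25

Mean-equated: 66 + (72.2 − 76.7) = 61.50
Linear-equated: (9.2/7.6)(66 − 76.7) + 72.2 = 59.247
Difference = 59.247 − 61.50 = -2.25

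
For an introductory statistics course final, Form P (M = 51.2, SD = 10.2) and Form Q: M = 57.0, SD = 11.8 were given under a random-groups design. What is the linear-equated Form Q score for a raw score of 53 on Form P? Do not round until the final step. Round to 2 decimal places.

Linear equating: y = (SD_Y/SD_X)(x − M_X) + M_Y
y = (11.8/10.2)(53 − 51.2) + 57.0
y = 1.156863 × 1.8 + 57.0 = 2.0824 + 57.0 = 59.08

59.08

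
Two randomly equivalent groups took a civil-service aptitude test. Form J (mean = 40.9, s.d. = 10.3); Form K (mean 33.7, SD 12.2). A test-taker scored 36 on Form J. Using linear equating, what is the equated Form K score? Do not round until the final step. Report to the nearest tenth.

27.9

Linear equating: y = (SD_Y/SD_X)(x − M_X) + M_Y
y = (12.2/10.3)(36 − 40.9) + 33.7
y = 1.184466 × -4.9 + 33.7 = -5.8039 + 33.7 = 27.9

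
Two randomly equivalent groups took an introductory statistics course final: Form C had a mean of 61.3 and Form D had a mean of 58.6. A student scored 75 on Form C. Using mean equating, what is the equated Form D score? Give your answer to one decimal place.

Mean equating: y = x + (M_Y − M_X) = 75 + (58.6 − 61.3) = 72.3

72.3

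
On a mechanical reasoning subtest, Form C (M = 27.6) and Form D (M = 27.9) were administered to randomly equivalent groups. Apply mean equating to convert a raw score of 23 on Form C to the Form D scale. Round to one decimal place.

23.3

Mean equating: y = x + (M_Y − M_X) = 23 + (27.9 − 27.6) = 23.3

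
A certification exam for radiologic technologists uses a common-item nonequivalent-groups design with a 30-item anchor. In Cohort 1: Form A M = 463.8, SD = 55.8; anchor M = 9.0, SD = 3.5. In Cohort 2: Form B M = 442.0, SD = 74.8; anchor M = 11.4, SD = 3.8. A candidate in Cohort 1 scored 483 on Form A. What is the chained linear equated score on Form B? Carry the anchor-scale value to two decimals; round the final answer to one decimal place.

Form A → anchor (Cohort 1): v = (3.5/55.8)(483 − 463.8) + 9.0 = 10.20
anchor → Form B (Cohort 2): y = (74.8/3.8)(10.20 − 11.4) + 442.0 = 418.4

418.4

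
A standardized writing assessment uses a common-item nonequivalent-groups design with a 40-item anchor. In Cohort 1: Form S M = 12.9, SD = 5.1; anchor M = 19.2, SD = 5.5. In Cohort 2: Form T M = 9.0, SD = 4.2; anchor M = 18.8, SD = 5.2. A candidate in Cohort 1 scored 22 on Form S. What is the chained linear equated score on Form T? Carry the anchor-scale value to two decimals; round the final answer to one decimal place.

17.2

Form S → anchor (Cohort 1): v = (5.5/5.1)(22 − 12.9) + 19.2 = 29.01
anchor → Form T (Cohort 2): y = (4.2/5.2)(29.01 − 18.8) + 9.0 = 17.2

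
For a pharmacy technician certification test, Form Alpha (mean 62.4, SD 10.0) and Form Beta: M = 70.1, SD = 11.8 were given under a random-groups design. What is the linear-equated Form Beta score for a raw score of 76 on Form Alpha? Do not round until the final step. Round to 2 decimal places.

86.15

Linear equating: y = (SD_Y/SD_X)(x − M_X) + M_Y
y = (11.8/10.0)(76 − 62.4) + 70.1
y = 1.180000 × 13.6 + 70.1 = 16.0480 + 70.1 = 86.15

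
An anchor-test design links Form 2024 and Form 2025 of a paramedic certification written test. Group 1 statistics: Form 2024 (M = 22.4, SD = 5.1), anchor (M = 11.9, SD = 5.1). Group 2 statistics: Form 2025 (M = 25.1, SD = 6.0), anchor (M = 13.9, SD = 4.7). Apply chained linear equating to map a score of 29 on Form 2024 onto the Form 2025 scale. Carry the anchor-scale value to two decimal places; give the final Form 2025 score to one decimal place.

31.0

Form 2024 → anchor (Group 1): v = (5.1/5.1)(29 − 22.4) + 11.9 = 18.50
anchor → Form 2025 (Group 2): y = (6.0/4.7)(18.50 − 13.9) + 25.1 = 31.0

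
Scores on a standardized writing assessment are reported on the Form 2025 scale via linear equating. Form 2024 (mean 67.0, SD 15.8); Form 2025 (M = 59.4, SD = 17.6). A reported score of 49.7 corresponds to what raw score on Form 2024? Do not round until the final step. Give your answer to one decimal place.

58.3

Invert y = (SD_Y/SD_X)(x − M_X) + M_Y:
x = (SD_X/SD_Y)(y − M_Y) + M_X = (15.8/17.6)(49.7 − 59.4) + 67.0
x = 0.897727 × -9.700 + 67.0 = 58.3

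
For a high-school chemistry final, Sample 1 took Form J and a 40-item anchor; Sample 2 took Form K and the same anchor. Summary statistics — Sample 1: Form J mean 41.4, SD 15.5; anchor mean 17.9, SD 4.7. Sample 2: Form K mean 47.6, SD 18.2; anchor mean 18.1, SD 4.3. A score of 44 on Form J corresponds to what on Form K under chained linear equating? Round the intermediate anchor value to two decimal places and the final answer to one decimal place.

50.1

Form J → anchor (Sample 1): v = (4.7/15.5)(44 − 41.4) + 17.9 = 18.69
anchor → Form K (Sample 2): y = (18.2/4.3)(18.69 − 18.1) + 47.6 = 50.1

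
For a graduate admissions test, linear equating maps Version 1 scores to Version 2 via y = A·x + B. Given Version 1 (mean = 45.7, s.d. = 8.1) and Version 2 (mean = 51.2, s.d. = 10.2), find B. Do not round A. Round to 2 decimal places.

-6.35

A = SD_Y / SD_X = 10.2 / 8.1 = 1.259259
B = M_Y − A·M_X = 51.2 − 1.259259 × 45.7 = -6.35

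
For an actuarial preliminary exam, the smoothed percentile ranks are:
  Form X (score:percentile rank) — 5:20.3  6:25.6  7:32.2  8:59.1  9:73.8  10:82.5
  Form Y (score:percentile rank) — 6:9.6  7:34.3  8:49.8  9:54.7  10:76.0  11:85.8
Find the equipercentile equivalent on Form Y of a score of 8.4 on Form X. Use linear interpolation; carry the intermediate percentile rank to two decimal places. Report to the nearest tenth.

PR of 8.4 on Form X: 59.1 + (8.4 − 8)/(9 − 8) × (73.8 − 59.1) = 64.98
On Form Y, PR 64.98 falls between score 9 (PR 54.7) and 10 (PR 76.0).
Interpolate: 9 + (64.98 − 54.7)/(76.0 − 54.7) × (10 − 9) = 9.5

9.5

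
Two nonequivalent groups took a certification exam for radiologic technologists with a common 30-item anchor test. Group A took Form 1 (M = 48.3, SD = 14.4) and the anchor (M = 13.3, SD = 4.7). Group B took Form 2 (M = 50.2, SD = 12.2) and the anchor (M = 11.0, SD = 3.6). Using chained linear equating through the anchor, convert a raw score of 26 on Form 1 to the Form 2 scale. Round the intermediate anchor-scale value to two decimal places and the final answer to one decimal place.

Form 1 → anchor (Group A): v = (4.7/14.4)(26 − 48.3) + 13.3 = 6.02
anchor → Form 2 (Group B): y = (12.2/3.6)(6.02 − 11.0) + 50.2 = 33.3

33.3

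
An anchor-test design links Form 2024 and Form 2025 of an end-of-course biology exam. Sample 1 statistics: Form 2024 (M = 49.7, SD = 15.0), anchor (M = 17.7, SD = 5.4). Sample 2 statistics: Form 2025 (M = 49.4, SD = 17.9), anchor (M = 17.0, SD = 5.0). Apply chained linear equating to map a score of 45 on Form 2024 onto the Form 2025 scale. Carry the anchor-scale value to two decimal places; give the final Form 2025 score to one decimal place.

Form 2024 → anchor (Sample 1): v = (5.4/15.0)(45 − 49.7) + 17.7 = 16.01
anchor → Form 2025 (Sample 2): y = (17.9/5.0)(16.01 − 17.0) + 49.4 = 45.9

45.9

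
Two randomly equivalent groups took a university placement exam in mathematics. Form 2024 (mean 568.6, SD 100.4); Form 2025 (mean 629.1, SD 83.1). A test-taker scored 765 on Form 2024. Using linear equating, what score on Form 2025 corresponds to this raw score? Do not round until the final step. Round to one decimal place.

791.7

Linear equating: y = (SD_Y/SD_X)(x − M_X) + M_Y
y = (83.1/100.4)(765 − 568.6) + 629.1
y = 0.827689 × 196.4 + 629.1 = 162.5582 + 629.1 = 791.7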